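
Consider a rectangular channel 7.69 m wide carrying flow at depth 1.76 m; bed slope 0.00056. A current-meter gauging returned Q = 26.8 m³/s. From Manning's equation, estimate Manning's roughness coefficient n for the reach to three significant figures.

A = b·y = 7.69 × 1.76 = 13.53 m²
P = b + 2y = 7.69 + 2×1.76 = 11.21 m
R = A/P = 13.53/11.21 = 1.207 m
n = (1/Q)·A·R^(2/3)·S^(1/2) = (1/26.8) × 13.53 × 1.134 × 0.02366 = 0.01355

0.0136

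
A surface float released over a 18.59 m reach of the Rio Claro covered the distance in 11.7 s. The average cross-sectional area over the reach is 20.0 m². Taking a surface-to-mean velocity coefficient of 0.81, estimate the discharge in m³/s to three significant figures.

v_surface = L / t̄ = 18.59 / 11.7 = 1.589 m/s
v_mean = 0.81 × 1.589 = 1.287 m/s
Q = A × v_mean = 20.0 × 1.287 = 25.74 m³/s

25.7 m³/s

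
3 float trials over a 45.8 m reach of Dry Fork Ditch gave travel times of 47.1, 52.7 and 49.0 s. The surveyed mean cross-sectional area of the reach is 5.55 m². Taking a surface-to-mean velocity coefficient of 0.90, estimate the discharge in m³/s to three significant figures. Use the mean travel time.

t̄ = (47.1 + 52.7 + 49.0) / 3 = 49.6 s
v_surface = L / t̄ = 45.8 / 49.6 = 0.9234 m/s
v_mean = 0.90 × 0.9234 = 0.8310 m/s
Q = A × v_mean = 5.55 × 0.8310 = 4.612 m³/s

4.61 m³/s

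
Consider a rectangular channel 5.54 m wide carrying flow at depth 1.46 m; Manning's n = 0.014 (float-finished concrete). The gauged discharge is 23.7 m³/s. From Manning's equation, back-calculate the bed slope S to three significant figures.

0.00179

A = b·y = 5.54 × 1.46 = 8.088 m²
P = b + 2y = 5.54 + 2×1.46 = 8.460 m
R = A/P = 8.088/8.460 = 0.9561 m
S = (Q·n / (1·A·R^(2/3)))² = (23.7×0.014 / (1×8.088×0.9705))² = 0.001787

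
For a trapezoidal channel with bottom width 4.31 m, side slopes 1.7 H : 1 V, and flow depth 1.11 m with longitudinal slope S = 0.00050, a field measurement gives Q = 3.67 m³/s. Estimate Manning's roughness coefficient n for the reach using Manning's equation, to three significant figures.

0.0359

A = (b + z·y)·y = (4.31 + 1.7×1.11)×1.11 = 6.879 m²
P = b + 2y√(1+z²) = 4.31 + 2×1.11×√(1+1.7²) = 8.689 m
R = A/P = 6.879/8.689 = 0.7917 m
n = (1/Q)·A·R^(2/3)·S^(1/2) = (1/3.67) × 6.879 × 0.8558 × 0.02236 = 0.03587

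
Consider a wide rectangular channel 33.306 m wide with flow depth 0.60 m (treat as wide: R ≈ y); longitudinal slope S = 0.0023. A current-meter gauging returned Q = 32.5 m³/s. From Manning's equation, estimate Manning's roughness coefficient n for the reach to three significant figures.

A = b·y = 33.306 × 0.60 = 19.98 m²
Wide channel: R ≈ y = 0.60 m
n = (1/Q)·A·R^(2/3)·S^(1/2) = (1/32.5) × 19.98 × 0.7114 × 0.04796 = 0.02098

0.0210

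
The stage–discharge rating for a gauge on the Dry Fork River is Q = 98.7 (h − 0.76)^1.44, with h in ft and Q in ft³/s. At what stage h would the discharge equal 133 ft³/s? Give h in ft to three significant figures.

1.99 ft

h − h₀ = (Q/C)^(1/b) = (133/98.7)^(1/1.44) = 1.230 ft
h = 0.76 + 1.230 = 1.990 ft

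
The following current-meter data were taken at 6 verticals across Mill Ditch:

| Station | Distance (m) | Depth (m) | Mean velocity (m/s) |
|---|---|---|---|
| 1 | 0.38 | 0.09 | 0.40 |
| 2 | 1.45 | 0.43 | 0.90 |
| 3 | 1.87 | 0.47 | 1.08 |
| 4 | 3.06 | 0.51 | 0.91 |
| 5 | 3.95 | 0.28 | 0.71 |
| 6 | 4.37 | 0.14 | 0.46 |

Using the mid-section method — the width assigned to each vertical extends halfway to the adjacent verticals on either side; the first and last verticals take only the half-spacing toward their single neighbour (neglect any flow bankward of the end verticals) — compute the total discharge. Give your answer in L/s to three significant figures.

1340 L/s

w_1 = (1.45 − 0.38)/2 = 0.535 m; q_1 = 0.40 × 0.09 × 0.535 = 0.01926 m³/s
w_2 = (1.87 − 0.38)/2 = 0.745 m; q_2 = 0.90 × 0.43 × 0.745 = 0.2883 m³/s
w_3 = (3.06 − 1.45)/2 = 0.805 m; q_3 = 1.08 × 0.47 × 0.805 = 0.4086 m³/s
w_4 = (3.95 − 1.87)/2 = 1.04 m; q_4 = 0.91 × 0.51 × 1.04 = 0.4827 m³/s
w_5 = (4.37 − 3.06)/2 = 0.655 m; q_5 = 0.71 × 0.28 × 0.655 = 0.1302 m³/s
w_6 = (4.37 − 3.95)/2 = 0.21 m; q_6 = 0.46 × 0.14 × 0.21 = 0.01352 m³/s
Q = Σ qᵢ = 1.343 m³/s
= 1.343 × 1000 = 1343 L/s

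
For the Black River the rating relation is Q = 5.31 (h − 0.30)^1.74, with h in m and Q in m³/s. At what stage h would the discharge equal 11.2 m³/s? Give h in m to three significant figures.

1.84 m

h − h₀ = (Q/C)^(1/b) = (11.2/5.31)^(1/1.74) = 1.536 m
h = 0.30 + 1.536 = 1.836 m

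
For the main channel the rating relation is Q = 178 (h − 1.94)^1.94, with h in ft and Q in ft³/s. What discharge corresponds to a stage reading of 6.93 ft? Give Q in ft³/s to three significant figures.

Q = 178 × (6.93 − 1.94)^1.94 = 178 × 4.99^1.94 = 4025 ft³/s

4020 ft³/s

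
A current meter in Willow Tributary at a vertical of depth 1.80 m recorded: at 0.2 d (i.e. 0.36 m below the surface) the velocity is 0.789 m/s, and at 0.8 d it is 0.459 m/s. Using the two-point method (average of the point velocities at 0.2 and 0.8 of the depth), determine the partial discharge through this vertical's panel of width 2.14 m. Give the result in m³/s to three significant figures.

2.40 m³/s

v̄ = (0.789 + 0.459) / 2 = 0.6240 m/s
q = v̄ × d × w = 0.6240 × 1.80 × 2.14 = 2.404 m³/s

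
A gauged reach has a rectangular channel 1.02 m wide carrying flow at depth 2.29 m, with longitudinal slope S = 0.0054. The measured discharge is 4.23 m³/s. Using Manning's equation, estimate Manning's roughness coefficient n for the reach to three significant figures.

0.0227

A = b·y = 1.02 × 2.29 = 2.336 m²
P = b + 2y = 1.02 + 2×2.29 = 5.600 m
R = A/P = 2.336/5.600 = 0.4171 m
n = (1/Q)·A·R^(2/3)·S^(1/2) = (1/4.23) × 2.336 × 0.5583 × 0.07348 = 0.02265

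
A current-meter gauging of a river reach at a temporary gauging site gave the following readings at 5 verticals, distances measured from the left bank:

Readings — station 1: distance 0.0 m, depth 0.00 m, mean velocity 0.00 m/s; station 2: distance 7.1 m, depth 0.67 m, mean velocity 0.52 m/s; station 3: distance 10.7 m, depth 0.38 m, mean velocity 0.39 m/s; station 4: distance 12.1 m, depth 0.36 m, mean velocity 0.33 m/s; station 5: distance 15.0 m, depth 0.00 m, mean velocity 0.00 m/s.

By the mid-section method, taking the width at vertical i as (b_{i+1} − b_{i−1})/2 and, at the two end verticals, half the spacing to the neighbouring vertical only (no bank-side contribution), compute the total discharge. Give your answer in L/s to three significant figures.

2490 L/s

w_2 = (10.7 − 0.0)/2 = 5.35 m; q_2 = 0.52 × 0.67 × 5.35 = 1.864 m³/s
w_3 = (12.1 − 7.1)/2 = 2.5 m; q_3 = 0.39 × 0.38 × 2.5 = 0.3705 m³/s
w_4 = (15.0 − 10.7)/2 = 2.15 m; q_4 = 0.33 × 0.36 × 2.15 = 0.2554 m³/s
Stations 1, 5 contribute zero (depth or velocity is 0).
Q = Σ qᵢ = 2.490 m³/s
= 2.490 × 1000 = 2490 L/s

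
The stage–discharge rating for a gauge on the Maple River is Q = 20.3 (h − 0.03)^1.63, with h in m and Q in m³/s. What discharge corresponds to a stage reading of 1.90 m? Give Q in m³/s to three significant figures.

56.3 m³/s

Q = 20.3 × (1.90 − 0.03)^1.63 = 20.3 × 1.87^1.63 = 56.31 m³/s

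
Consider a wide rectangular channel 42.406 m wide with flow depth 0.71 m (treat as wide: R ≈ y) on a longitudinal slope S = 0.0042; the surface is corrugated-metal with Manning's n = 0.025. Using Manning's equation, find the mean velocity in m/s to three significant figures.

2.06 m/s

A = b·y = 42.406 × 0.71 = 30.11 m²
Wide channel: R ≈ y = 0.71 m
Q = (1/n)·A·R^(2/3)·S^(1/2) = (1/0.025) × 30.11 × 0.7100^(2/3) × 0.0042^(1/2) = 62.12 m³/s
V = Q/A = 62.12/30.11 = 2.063 m/s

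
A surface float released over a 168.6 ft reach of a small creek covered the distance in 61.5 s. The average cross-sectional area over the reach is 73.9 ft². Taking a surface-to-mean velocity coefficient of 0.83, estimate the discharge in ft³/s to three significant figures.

v_surface = L / t̄ = 168.6 / 61.5 = 2.741 ft/s
v_mean = 0.83 × 2.741 = 2.275 ft/s
Q = A × v_mean = 73.9 × 2.275 = 168.2 ft³/s

168 ft³/s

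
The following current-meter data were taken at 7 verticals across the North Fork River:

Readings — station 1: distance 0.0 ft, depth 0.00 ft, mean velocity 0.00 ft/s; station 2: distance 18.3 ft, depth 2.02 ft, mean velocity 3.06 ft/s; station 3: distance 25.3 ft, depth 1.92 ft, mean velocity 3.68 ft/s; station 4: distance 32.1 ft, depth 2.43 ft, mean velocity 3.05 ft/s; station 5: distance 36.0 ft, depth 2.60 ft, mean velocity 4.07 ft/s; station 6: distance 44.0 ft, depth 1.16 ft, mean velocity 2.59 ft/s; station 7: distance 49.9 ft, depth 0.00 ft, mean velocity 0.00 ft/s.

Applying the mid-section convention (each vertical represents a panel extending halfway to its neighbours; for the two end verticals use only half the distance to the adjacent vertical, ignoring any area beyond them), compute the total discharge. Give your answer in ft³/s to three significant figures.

w_2 = (25.3 − 0.0)/2 = 12.65 ft; q_2 = 3.06 × 2.02 × 12.65 = 78.19 ft³/s
w_3 = (32.1 − 18.3)/2 = 6.9 ft; q_3 = 3.68 × 1.92 × 6.9 = 48.75 ft³/s
w_4 = (36.0 − 25.3)/2 = 5.35 ft; q_4 = 3.05 × 2.43 × 5.35 = 39.65 ft³/s
w_5 = (44.0 − 32.1)/2 = 5.95 ft; q_5 = 4.07 × 2.60 × 5.95 = 62.96 ft³/s
w_6 = (49.9 − 36.0)/2 = 6.95 ft; q_6 = 2.59 × 1.16 × 6.95 = 20.88 ft³/s
Stations 1, 7 contribute zero (depth or velocity is 0).
Q = Σ qᵢ = 250.4 ft³/s

250 ft³/s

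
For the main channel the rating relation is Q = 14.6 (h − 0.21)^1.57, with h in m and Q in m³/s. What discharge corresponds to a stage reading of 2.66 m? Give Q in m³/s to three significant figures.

59.6 m³/s

Q = 14.6 × (2.66 − 0.21)^1.57 = 14.6 × 2.45^1.57 = 59.61 m³/s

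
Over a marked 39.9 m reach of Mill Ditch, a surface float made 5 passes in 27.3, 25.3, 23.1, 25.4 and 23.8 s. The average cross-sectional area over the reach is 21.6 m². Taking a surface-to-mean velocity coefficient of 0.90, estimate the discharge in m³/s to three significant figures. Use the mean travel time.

t̄ = (27.3 + 25.3 + 23.1 + 25.4 + 23.8) / 5 = 24.98 s
v_surface = L / t̄ = 39.9 / 24.98 = 1.597 m/s
v_mean = 0.90 × 1.597 = 1.438 m/s
Q = A × v_mean = 21.6 × 1.438 = 31.05 m³/s

31.1 m³/s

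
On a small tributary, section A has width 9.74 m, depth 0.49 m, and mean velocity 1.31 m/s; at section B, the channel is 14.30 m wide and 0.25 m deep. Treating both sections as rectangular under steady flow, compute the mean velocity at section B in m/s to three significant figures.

1.75 m/s

Q = A₁V₁ = (9.74×0.49) × 1.31 = 6.252 m³/s
A₂ = 14.30 × 0.25 = 3.575 m²
V₂ = Q/A₂ = 6.252/3.575 = 1.749 m/s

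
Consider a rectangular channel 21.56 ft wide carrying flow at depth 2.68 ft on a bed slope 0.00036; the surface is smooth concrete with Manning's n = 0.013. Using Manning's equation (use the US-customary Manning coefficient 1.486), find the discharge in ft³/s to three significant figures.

A = b·y = 21.56 × 2.68 = 57.78 ft²
P = b + 2y = 21.56 + 2×2.68 = 26.92 ft
R = A/P = 57.78/26.92 = 2.146 ft
Q = (1.486/n)·A·R^(2/3)·S^(1/2) = (1.486/0.013) × 57.78 × 2.146^(2/3) × 0.00036^(1/2) = 208.5 ft³/s

209 ft³/s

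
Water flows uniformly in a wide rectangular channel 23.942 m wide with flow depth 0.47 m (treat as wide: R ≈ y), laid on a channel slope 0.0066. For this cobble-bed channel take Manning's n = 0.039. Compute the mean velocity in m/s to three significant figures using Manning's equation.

A = b·y = 23.942 × 0.47 = 11.25 m²
Wide channel: R ≈ y = 0.47 m
Q = (1/n)·A·R^(2/3)·S^(1/2) = (1/0.039) × 11.25 × 0.4700^(2/3) × 0.0066^(1/2) = 14.17 m³/s
V = Q/A = 14.17/11.25 = 1.259 m/s

1.26 m/s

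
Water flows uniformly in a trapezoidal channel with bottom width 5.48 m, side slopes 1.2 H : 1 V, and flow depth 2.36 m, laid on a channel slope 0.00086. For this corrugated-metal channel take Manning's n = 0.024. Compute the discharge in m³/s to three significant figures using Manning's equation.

31.8 m³/s

A = (b + z·y)·y = (5.48 + 1.2×2.36)×2.36 = 19.62 m²
P = b + 2y√(1+z²) = 5.48 + 2×2.36×√(1+1.2²) = 12.85 m
R = A/P = 19.62/12.85 = 1.526 m
Q = (1/n)·A·R^(2/3)·S^(1/2) = (1/0.024) × 19.62 × 1.526^(2/3) × 0.00086^(1/2) = 31.77 m³/s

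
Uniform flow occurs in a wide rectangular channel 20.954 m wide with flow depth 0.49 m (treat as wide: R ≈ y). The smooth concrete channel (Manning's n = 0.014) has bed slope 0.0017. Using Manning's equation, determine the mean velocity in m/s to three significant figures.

1.83 m/s

A = b·y = 20.954 × 0.49 = 10.27 m²
Wide channel: R ≈ y = 0.49 m
Q = (1/n)·A·R^(2/3)·S^(1/2) = (1/0.014) × 10.27 × 0.4900^(2/3) × 0.0017^(1/2) = 18.79 m³/s
V = Q/A = 18.79/10.27 = 1.830 m/s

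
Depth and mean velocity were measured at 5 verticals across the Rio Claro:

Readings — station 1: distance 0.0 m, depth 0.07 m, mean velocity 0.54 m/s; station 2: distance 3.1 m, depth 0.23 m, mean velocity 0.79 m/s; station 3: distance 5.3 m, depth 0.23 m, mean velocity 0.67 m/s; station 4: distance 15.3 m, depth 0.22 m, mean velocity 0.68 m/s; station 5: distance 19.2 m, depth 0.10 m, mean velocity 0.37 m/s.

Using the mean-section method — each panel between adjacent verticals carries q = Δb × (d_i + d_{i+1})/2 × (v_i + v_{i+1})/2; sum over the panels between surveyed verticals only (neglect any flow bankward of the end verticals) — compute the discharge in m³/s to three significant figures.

2.52 m³/s

Panel 1-2: Δb = 3.1 m, d̄ = (0.07+0.23)/2 = 0.15, v̄ = (0.54+0.79)/2 = 0.665 → q = 3.1×0.15×0.665 = 0.3092 m³/s
Panel 2-3: Δb = 2.2 m, d̄ = (0.23+0.23)/2 = 0.23, v̄ = (0.79+0.67)/2 = 0.73 → q = 2.2×0.23×0.73 = 0.3694 m³/s
Panel 3-4: Δb = 10 m, d̄ = (0.23+0.22)/2 = 0.225, v̄ = (0.67+0.68)/2 = 0.675 → q = 10×0.225×0.675 = 1.519 m³/s
Panel 4-5: Δb = 3.9 m, d̄ = (0.22+0.10)/2 = 0.16, v̄ = (0.68+0.37)/2 = 0.525 → q = 3.9×0.16×0.525 = 0.3276 m³/s
Q = Σ q = 2.525 m³/s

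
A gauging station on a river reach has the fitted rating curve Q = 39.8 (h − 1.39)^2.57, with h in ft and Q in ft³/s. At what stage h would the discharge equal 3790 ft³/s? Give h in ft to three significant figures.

h − h₀ = (Q/C)^(1/b) = (3790/39.8)^(1/2.57) = 5.888 ft
h = 1.39 + 5.888 = 7.278 ft

7.28 ft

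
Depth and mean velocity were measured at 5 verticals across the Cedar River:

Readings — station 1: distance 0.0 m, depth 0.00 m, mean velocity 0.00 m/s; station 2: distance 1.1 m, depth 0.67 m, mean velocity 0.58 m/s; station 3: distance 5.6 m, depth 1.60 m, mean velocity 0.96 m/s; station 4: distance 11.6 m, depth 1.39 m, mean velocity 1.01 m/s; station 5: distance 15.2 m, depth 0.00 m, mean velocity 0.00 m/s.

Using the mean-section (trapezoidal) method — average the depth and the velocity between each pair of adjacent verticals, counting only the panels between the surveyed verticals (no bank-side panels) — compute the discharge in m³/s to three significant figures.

Panel 1-2: Δb = 1.1 m, d̄ = (0.00+0.67)/2 = 0.335, v̄ = (0.00+0.58)/2 = 0.29 → q = 1.1×0.335×0.29 = 0.1069 m³/s
Panel 2-3: Δb = 4.5 m, d̄ = (0.67+1.60)/2 = 1.135, v̄ = (0.58+0.96)/2 = 0.77 → q = 4.5×1.135×0.77 = 3.933 m³/s
Panel 3-4: Δb = 6 m, d̄ = (1.60+1.39)/2 = 1.495, v̄ = (0.96+1.01)/2 = 0.985 → q = 6×1.495×0.985 = 8.835 m³/s
Panel 4-5: Δb = 3.6 m, d̄ = (1.39+0.00)/2 = 0.695, v̄ = (1.01+0.00)/2 = 0.505 → q = 3.6×0.695×0.505 = 1.264 m³/s
Q = Σ q = 14.14 m³/s

14.1 m³/s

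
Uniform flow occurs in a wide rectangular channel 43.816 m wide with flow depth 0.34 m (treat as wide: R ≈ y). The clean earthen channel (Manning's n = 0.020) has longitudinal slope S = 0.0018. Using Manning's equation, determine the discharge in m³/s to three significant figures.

15.4 m³/s

A = b·y = 43.816 × 0.34 = 14.90 m²
Wide channel: R ≈ y = 0.34 m
Q = (1/n)·A·R^(2/3)·S^(1/2) = (1/0.020) × 14.90 × 0.3400^(2/3) × 0.0018^(1/2) = 15.39 m³/s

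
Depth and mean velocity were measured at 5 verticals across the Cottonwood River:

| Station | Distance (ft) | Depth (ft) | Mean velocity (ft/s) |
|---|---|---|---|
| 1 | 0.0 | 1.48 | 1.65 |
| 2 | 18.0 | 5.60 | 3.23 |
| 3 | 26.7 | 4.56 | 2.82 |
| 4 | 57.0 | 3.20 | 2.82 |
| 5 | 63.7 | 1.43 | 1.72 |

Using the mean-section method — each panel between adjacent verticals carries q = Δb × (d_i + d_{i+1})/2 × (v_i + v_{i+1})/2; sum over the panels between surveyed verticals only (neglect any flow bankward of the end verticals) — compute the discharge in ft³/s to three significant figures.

656 ft³/s

Panel 1-2: Δb = 18 ft, d̄ = (1.48+5.60)/2 = 3.54, v̄ = (1.65+3.23)/2 = 2.44 → q = 18×3.54×2.44 = 155.5 ft³/s
Panel 2-3: Δb = 8.7 ft, d̄ = (5.60+4.56)/2 = 5.08, v̄ = (3.23+2.82)/2 = 3.025 → q = 8.7×5.08×3.025 = 133.7 ft³/s
Panel 3-4: Δb = 30.3 ft, d̄ = (4.56+3.20)/2 = 3.88, v̄ = (2.82+2.82)/2 = 2.82 → q = 30.3×3.88×2.82 = 331.5 ft³/s
Panel 4-5: Δb = 6.7 ft, d̄ = (3.20+1.43)/2 = 2.315, v̄ = (2.82+1.72)/2 = 2.27 → q = 6.7×2.315×2.27 = 35.21 ft³/s
Q = Σ q = 655.9 ft³/s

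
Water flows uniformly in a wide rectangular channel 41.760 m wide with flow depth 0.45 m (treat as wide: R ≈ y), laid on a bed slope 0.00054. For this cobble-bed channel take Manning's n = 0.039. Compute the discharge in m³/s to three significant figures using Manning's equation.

A = b·y = 41.760 × 0.45 = 18.79 m²
Wide channel: R ≈ y = 0.45 m
Q = (1/n)·A·R^(2/3)·S^(1/2) = (1/0.039) × 18.79 × 0.4500^(2/3) × 0.00054^(1/2) = 6.575 m³/s

6.58 m³/s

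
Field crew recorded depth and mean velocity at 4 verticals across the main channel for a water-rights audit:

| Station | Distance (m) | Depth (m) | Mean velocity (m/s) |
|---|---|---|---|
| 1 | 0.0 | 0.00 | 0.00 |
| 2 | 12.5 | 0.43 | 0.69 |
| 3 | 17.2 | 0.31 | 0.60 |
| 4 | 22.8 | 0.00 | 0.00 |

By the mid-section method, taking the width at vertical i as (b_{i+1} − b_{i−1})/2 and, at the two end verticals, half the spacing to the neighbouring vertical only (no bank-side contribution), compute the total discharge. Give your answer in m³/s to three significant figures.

3.51 m³/s

w_2 = (17.2 − 0.0)/2 = 8.6 m; q_2 = 0.69 × 0.43 × 8.6 = 2.552 m³/s
w_3 = (22.8 − 12.5)/2 = 5.15 m; q_3 = 0.60 × 0.31 × 5.15 = 0.9579 m³/s
Stations 1, 4 contribute zero (depth or velocity is 0).
Q = Σ qᵢ = 3.510 m³/s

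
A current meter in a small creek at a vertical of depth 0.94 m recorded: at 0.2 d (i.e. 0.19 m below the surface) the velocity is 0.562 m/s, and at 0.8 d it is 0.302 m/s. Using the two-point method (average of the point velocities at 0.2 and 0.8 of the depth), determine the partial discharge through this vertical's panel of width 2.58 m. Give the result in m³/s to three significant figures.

v̄ = (0.562 + 0.302) / 2 = 0.4320 m/s
q = v̄ × d × w = 0.4320 × 0.94 × 2.58 = 1.048 m³/s

1.05 m³/s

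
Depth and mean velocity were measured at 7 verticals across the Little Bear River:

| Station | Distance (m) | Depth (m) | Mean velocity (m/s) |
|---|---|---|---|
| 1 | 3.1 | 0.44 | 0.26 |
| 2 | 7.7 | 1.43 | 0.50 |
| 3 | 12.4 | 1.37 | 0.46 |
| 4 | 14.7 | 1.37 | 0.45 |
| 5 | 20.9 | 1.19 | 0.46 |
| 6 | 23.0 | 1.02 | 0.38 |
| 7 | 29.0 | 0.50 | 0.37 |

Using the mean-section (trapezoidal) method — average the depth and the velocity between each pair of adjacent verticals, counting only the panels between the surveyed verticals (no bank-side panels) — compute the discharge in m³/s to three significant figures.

Panel 1-2: Δb = 4.6 m, d̄ = (0.44+1.43)/2 = 0.935, v̄ = (0.26+0.50)/2 = 0.38 → q = 4.6×0.935×0.38 = 1.634 m³/s
Panel 2-3: Δb = 4.7 m, d̄ = (1.43+1.37)/2 = 1.4, v̄ = (0.50+0.46)/2 = 0.48 → q = 4.7×1.4×0.48 = 3.158 m³/s
Panel 3-4: Δb = 2.3 m, d̄ = (1.37+1.37)/2 = 1.37, v̄ = (0.46+0.45)/2 = 0.455 → q = 2.3×1.37×0.455 = 1.434 m³/s
Panel 4-5: Δb = 6.2 m, d̄ = (1.37+1.19)/2 = 1.28, v̄ = (0.45+0.46)/2 = 0.455 → q = 6.2×1.28×0.455 = 3.611 m³/s
Panel 5-6: Δb = 2.1 m, d̄ = (1.19+1.02)/2 = 1.105, v̄ = (0.46+0.38)/2 = 0.42 → q = 2.1×1.105×0.42 = 0.9746 m³/s
Panel 6-7: Δb = 6 m, d̄ = (1.02+0.50)/2 = 0.76, v̄ = (0.38+0.37)/2 = 0.375 → q = 6×0.76×0.375 = 1.710 m³/s
Q = Σ q = 12.52 m³/s

12.5 m³/s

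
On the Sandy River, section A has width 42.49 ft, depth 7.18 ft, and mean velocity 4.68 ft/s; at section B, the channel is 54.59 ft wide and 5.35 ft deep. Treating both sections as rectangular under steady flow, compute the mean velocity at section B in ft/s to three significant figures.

4.89 ft/s

Q = A₁V₁ = (42.49×7.18) × 4.68 = 1428 ft³/s
A₂ = 54.59 × 5.35 = 292.1 ft²
V₂ = Q/A₂ = 1428/292.1 = 4.889 ft/s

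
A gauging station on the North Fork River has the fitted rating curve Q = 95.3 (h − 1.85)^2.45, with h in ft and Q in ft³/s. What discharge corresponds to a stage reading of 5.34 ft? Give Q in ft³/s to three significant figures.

2040 ft³/s

Q = 95.3 × (5.34 − 1.85)^2.45 = 95.3 × 3.49^2.45 = 2037 ft³/s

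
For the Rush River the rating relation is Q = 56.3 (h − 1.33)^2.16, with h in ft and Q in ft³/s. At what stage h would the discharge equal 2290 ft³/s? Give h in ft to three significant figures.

6.89 ft

h − h₀ = (Q/C)^(1/b) = (2290/56.3)^(1/2.16) = 5.560 ft
h = 1.33 + 5.560 = 6.890 ft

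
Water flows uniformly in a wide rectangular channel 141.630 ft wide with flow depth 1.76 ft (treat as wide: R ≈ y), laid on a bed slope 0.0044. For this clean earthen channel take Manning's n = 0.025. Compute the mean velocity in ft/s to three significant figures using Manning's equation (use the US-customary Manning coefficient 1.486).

A = b·y = 141.630 × 1.76 = 249.3 ft²
Wide channel: R ≈ y = 1.76 ft
Q = (1.486/n)·A·R^(2/3)·S^(1/2) = (1.486/0.025) × 249.3 × 1.760^(2/3) × 0.0044^(1/2) = 1433 ft³/s
V = Q/A = 1433/249.3 = 5.748 ft/s

5.75 ft/s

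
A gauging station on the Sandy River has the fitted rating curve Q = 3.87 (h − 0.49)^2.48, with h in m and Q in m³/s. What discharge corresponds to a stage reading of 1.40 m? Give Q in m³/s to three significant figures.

Q = 3.87 × (1.40 − 0.49)^2.48 = 3.87 × 0.91^2.48 = 3.063 m³/s

3.06 m³/s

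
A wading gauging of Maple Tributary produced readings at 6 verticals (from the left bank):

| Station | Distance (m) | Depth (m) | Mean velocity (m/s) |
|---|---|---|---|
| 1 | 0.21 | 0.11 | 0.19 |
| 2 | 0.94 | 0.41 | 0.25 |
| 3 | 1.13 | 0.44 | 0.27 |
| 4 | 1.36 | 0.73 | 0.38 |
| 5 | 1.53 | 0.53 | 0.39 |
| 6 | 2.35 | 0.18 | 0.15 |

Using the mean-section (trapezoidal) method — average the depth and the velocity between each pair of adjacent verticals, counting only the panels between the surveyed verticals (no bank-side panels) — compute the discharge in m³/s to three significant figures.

Panel 1-2: Δb = 0.73 m, d̄ = (0.11+0.41)/2 = 0.26, v̄ = (0.19+0.25)/2 = 0.22 → q = 0.73×0.26×0.22 = 0.04176 m³/s
Panel 2-3: Δb = 0.19 m, d̄ = (0.41+0.44)/2 = 0.425, v̄ = (0.25+0.27)/2 = 0.26 → q = 0.19×0.425×0.26 = 0.02100 m³/s
Panel 3-4: Δb = 0.23 m, d̄ = (0.44+0.73)/2 = 0.585, v̄ = (0.27+0.38)/2 = 0.325 → q = 0.23×0.585×0.325 = 0.04373 m³/s
Panel 4-5: Δb = 0.17 m, d̄ = (0.73+0.53)/2 = 0.63, v̄ = (0.38+0.39)/2 = 0.385 → q = 0.17×0.63×0.385 = 0.04123 m³/s
Panel 5-6: Δb = 0.82 m, d̄ = (0.53+0.18)/2 = 0.355, v̄ = (0.39+0.15)/2 = 0.27 → q = 0.82×0.355×0.27 = 0.07860 m³/s
Q = Σ q = 0.2263 m³/s

0.226 m³/s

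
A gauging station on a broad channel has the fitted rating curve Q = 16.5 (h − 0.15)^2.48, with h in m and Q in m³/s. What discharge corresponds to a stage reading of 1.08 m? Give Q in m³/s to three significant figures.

Q = 16.5 × (1.08 − 0.15)^2.48 = 16.5 × 0.93^2.48 = 13.78 m³/s

13.8 m³/s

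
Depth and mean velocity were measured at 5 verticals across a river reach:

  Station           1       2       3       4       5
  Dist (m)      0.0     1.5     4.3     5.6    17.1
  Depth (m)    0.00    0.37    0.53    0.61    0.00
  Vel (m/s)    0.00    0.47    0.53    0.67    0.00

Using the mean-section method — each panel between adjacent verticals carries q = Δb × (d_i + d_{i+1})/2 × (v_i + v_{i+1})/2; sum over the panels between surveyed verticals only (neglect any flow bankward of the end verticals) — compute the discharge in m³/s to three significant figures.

Panel 1-2: Δb = 1.5 m, d̄ = (0.00+0.37)/2 = 0.185, v̄ = (0.00+0.47)/2 = 0.235 → q = 1.5×0.185×0.235 = 0.06521 m³/s
Panel 2-3: Δb = 2.8 m, d̄ = (0.37+0.53)/2 = 0.45, v̄ = (0.47+0.53)/2 = 0.5 → q = 2.8×0.45×0.5 = 0.6300 m³/s
Panel 3-4: Δb = 1.3 m, d̄ = (0.53+0.61)/2 = 0.57, v̄ = (0.53+0.67)/2 = 0.6 → q = 1.3×0.57×0.6 = 0.4446 m³/s
Panel 4-5: Δb = 11.5 m, d̄ = (0.61+0.00)/2 = 0.305, v̄ = (0.67+0.00)/2 = 0.335 → q = 11.5×0.305×0.335 = 1.175 m³/s
Q = Σ q = 2.315 m³/s

2.31 m³/s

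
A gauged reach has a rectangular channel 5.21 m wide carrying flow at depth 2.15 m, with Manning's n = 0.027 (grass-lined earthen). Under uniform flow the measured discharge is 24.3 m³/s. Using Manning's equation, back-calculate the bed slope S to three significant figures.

A = b·y = 5.21 × 2.15 = 11.20 m²
P = b + 2y = 5.21 + 2×2.15 = 9.510 m
R = A/P = 11.20/9.510 = 1.178 m
S = (Q·n / (1·A·R^(2/3)))² = (24.3×0.027 / (1×11.20×1.115))² = 0.002758

0.00276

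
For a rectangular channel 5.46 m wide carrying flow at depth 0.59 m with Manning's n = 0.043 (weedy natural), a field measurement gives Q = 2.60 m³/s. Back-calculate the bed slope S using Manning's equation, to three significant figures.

A = b·y = 5.46 × 0.59 = 3.221 m²
P = b + 2y = 5.46 + 2×0.59 = 6.640 m
R = A/P = 3.221/6.640 = 0.4852 m
S = (Q·n / (1·A·R^(2/3)))² = (2.60×0.043 / (1×3.221×0.6174))² = 0.003160

0.00316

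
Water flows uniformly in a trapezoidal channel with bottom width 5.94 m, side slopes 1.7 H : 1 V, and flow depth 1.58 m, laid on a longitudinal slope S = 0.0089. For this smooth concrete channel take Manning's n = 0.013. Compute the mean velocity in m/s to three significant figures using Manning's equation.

7.82 m/s

A = (b + z·y)·y = (5.94 + 1.7×1.58)×1.58 = 13.63 m²
P = b + 2y√(1+z²) = 5.94 + 2×1.58×√(1+1.7²) = 12.17 m
R = A/P = 13.63/12.17 = 1.120 m
Q = (1/n)·A·R^(2/3)·S^(1/2) = (1/0.013) × 13.63 × 1.120^(2/3) × 0.0089^(1/2) = 106.6 m³/s
V = Q/A = 106.6/13.63 = 7.825 m/s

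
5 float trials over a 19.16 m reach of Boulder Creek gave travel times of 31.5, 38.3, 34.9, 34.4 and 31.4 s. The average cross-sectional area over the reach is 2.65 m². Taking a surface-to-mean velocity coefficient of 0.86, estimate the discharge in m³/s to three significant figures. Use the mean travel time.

t̄ = (31.5 + 38.3 + 34.9 + 34.4 + 31.4) / 5 = 34.1 s
v_surface = L / t̄ = 19.16 / 34.1 = 0.5619 m/s
v_mean = 0.86 × 0.5619 = 0.4832 m/s
Q = A × v_mean = 2.65 × 0.4832 = 1.281 m³/s

1.28 m³/s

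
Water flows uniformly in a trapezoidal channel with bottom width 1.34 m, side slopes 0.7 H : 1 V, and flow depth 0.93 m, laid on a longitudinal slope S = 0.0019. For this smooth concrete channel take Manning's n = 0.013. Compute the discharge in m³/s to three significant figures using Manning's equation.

3.98 m³/s

A = (b + z·y)·y = (1.34 + 0.7×0.93)×0.93 = 1.852 m²
P = b + 2y√(1+z²) = 1.34 + 2×0.93×√(1+0.7²) = 3.610 m
R = A/P = 1.852/3.610 = 0.5129 m
Q = (1/n)·A·R^(2/3)·S^(1/2) = (1/0.013) × 1.852 × 0.5129^(2/3) × 0.0019^(1/2) = 3.978 m³/s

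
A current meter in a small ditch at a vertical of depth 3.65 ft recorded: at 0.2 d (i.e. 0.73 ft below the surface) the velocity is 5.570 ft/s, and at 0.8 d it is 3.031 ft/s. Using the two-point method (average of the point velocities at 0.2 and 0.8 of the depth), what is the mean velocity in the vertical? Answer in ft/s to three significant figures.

4.30 ft/s

v̄ = (5.570 + 3.031) / 2 = 4.301 ft/s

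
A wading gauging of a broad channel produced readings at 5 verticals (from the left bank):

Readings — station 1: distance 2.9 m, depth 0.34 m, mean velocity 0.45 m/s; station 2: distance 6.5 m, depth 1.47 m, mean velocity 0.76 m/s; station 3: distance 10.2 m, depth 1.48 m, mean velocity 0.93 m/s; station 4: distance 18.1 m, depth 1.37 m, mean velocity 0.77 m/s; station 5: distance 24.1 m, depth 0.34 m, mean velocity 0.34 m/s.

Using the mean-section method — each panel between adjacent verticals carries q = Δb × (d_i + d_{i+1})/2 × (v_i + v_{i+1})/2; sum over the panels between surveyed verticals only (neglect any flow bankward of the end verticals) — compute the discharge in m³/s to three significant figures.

19.0 m³/s

Panel 1-2: Δb = 3.6 m, d̄ = (0.34+1.47)/2 = 0.905, v̄ = (0.45+0.76)/2 = 0.605 → q = 3.6×0.905×0.605 = 1.971 m³/s
Panel 2-3: Δb = 3.7 m, d̄ = (1.47+1.48)/2 = 1.475, v̄ = (0.76+0.93)/2 = 0.845 → q = 3.7×1.475×0.845 = 4.612 m³/s
Panel 3-4: Δb = 7.9 m, d̄ = (1.48+1.37)/2 = 1.425, v̄ = (0.93+0.77)/2 = 0.85 → q = 7.9×1.425×0.85 = 9.569 m³/s
Panel 4-5: Δb = 6 m, d̄ = (1.37+0.34)/2 = 0.855, v̄ = (0.77+0.34)/2 = 0.555 → q = 6×0.855×0.555 = 2.847 m³/s
Q = Σ q = 19.00 m³/s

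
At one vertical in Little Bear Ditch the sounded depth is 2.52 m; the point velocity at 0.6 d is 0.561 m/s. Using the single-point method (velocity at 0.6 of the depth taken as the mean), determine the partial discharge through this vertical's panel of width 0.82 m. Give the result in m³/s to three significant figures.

1.16 m³/s

v̄ = v₀.₆ = 0.561 m/s
q = v̄ × d × w = 0.5610 × 2.52 × 0.82 = 1.159 m³/s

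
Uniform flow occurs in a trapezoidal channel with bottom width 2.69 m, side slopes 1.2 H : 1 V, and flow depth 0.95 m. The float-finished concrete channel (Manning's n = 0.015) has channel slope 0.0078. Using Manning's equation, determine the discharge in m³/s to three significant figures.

A = (b + z·y)·y = (2.69 + 1.2×0.95)×0.95 = 3.639 m²
P = b + 2y√(1+z²) = 2.69 + 2×0.95×√(1+1.2²) = 5.658 m
R = A/P = 3.639/5.658 = 0.6431 m
Q = (1/n)·A·R^(2/3)·S^(1/2) = (1/0.015) × 3.639 × 0.6431^(2/3) × 0.0078^(1/2) = 15.96 m³/s

16.0 m³/s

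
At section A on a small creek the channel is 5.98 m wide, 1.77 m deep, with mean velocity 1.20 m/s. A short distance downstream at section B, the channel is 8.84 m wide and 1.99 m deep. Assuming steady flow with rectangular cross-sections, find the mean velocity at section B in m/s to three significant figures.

Q = A₁V₁ = (5.98×1.77) × 1.20 = 12.70 m³/s
A₂ = 8.84 × 1.99 = 17.59 m²
V₂ = Q/A₂ = 12.70/17.59 = 0.7220 m/s

0.722 m/s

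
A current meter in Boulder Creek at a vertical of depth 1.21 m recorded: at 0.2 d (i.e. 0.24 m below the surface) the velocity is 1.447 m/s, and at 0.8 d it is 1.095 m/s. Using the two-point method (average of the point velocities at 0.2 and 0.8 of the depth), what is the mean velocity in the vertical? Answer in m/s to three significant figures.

v̄ = (1.447 + 1.095) / 2 = 1.271 m/s

1.27 m/s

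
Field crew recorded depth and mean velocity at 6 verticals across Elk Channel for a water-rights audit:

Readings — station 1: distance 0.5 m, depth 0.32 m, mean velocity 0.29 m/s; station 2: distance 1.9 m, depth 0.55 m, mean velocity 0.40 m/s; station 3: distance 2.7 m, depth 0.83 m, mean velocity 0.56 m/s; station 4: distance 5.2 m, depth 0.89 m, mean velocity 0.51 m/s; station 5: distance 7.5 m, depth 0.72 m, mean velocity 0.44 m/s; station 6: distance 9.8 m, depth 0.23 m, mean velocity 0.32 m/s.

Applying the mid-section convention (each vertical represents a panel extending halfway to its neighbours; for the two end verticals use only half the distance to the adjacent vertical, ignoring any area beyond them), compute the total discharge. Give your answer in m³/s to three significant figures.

2.98 m³/s

w_1 = (1.9 − 0.5)/2 = 0.7 m; q_1 = 0.29 × 0.32 × 0.7 = 0.06496 m³/s
w_2 = (2.7 − 0.5)/2 = 1.1 m; q_2 = 0.40 × 0.55 × 1.1 = 0.2420 m³/s
w_3 = (5.2 − 1.9)/2 = 1.65 m; q_3 = 0.56 × 0.83 × 1.65 = 0.7669 m³/s
w_4 = (7.5 − 2.7)/2 = 2.4 m; q_4 = 0.51 × 0.89 × 2.4 = 1.089 m³/s
w_5 = (9.8 − 5.2)/2 = 2.3 m; q_5 = 0.44 × 0.72 × 2.3 = 0.7286 m³/s
w_6 = (9.8 − 7.5)/2 = 1.15 m; q_6 = 0.32 × 0.23 × 1.15 = 0.08464 m³/s
Q = Σ qᵢ = 2.977 m³/s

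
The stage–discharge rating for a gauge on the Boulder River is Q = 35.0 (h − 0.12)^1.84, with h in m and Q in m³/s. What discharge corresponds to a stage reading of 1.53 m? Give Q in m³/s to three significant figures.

65.9 m³/s

Q = 35.0 × (1.53 − 0.12)^1.84 = 35.0 × 1.41^1.84 = 65.86 m³/s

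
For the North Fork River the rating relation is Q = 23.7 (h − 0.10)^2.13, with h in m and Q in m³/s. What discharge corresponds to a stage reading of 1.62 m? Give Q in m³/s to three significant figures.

57.8 m³/s

Q = 23.7 × (1.62 − 0.10)^2.13 = 23.7 × 1.52^2.13 = 57.82 m³/s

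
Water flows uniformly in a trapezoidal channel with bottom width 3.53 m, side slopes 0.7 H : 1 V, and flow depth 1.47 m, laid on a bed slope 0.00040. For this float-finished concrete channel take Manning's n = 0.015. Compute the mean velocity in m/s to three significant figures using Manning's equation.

A = (b + z·y)·y = (3.53 + 0.7×1.47)×1.47 = 6.702 m²
P = b + 2y√(1+z²) = 3.53 + 2×1.47×√(1+0.7²) = 7.119 m
R = A/P = 6.702/7.119 = 0.9414 m
Q = (1/n)·A·R^(2/3)·S^(1/2) = (1/0.015) × 6.702 × 0.9414^(2/3) × 0.00040^(1/2) = 8.583 m³/s
V = Q/A = 8.583/6.702 = 1.281 m/s

1.28 m/s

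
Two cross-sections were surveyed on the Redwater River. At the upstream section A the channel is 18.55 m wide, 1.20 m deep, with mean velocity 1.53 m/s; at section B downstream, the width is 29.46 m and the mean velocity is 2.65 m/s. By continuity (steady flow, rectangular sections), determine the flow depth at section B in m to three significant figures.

0.436 m

Q = A₁V₁ = (18.55×1.20) × 1.53 = 34.06 m³/s
d₂ = Q/(b₂ V₂) = 34.06/(29.46×2.65) = 0.4363 m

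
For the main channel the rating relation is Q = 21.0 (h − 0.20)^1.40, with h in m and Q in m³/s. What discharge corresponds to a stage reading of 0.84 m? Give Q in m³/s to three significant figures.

11.2 m³/s

Q = 21.0 × (0.84 − 0.20)^1.40 = 21.0 × 0.64^1.40 = 11.24 m³/s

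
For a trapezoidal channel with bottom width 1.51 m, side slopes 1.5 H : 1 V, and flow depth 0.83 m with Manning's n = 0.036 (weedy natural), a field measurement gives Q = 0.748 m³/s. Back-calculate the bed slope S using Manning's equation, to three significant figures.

0.000342

A = (b + z·y)·y = (1.51 + 1.5×0.83)×0.83 = 2.287 m²
P = b + 2y√(1+z²) = 1.51 + 2×0.83×√(1+1.5²) = 4.503 m
R = A/P = 2.287/4.503 = 0.5079 m
S = (Q·n / (1·A·R^(2/3)))² = (0.748×0.036 / (1×2.287×0.6365))² = 0.0003423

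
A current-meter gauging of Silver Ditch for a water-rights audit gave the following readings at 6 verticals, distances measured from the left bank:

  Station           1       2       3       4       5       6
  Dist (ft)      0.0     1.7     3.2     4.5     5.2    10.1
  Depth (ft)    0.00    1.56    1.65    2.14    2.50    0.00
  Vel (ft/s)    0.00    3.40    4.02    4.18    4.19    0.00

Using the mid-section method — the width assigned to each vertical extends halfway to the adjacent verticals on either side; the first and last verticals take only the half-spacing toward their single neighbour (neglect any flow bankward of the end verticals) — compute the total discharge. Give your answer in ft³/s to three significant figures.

56.0 ft³/s

w_2 = (3.2 − 0.0)/2 = 1.6 ft; q_2 = 3.40 × 1.56 × 1.6 = 8.486 ft³/s
w_3 = (4.5 − 1.7)/2 = 1.4 ft; q_3 = 4.02 × 1.65 × 1.4 = 9.286 ft³/s
w_4 = (5.2 − 3.2)/2 = 1 ft; q_4 = 4.18 × 2.14 × 1 = 8.945 ft³/s
w_5 = (10.1 − 4.5)/2 = 2.8 ft; q_5 = 4.19 × 2.50 × 2.8 = 29.33 ft³/s
Stations 1, 6 contribute zero (depth or velocity is 0).
Q = Σ qᵢ = 56.05 ft³/s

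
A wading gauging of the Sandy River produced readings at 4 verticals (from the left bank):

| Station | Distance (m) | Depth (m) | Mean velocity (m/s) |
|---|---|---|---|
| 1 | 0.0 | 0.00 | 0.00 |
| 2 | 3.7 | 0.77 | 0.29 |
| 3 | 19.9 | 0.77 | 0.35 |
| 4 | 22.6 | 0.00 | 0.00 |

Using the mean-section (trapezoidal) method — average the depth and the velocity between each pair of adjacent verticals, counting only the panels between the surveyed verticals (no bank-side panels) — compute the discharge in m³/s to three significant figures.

4.38 m³/s

Panel 1-2: Δb = 3.7 m, d̄ = (0.00+0.77)/2 = 0.385, v̄ = (0.00+0.29)/2 = 0.145 → q = 3.7×0.385×0.145 = 0.2066 m³/s
Panel 2-3: Δb = 16.2 m, d̄ = (0.77+0.77)/2 = 0.77, v̄ = (0.29+0.35)/2 = 0.32 → q = 16.2×0.77×0.32 = 3.992 m³/s
Panel 3-4: Δb = 2.7 m, d̄ = (0.77+0.00)/2 = 0.385, v̄ = (0.35+0.00)/2 = 0.175 → q = 2.7×0.385×0.175 = 0.1819 m³/s
Q = Σ q = 4.380 m³/s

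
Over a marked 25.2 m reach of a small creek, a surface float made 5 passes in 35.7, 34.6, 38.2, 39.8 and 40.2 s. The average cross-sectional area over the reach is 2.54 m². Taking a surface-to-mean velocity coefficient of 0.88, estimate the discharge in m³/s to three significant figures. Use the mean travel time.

1.49 m³/s

t̄ = (35.7 + 34.6 + 38.2 + 39.8 + 40.2) / 5 = 37.7 s
v_surface = L / t̄ = 25.2 / 37.7 = 0.6684 m/s
v_mean = 0.88 × 0.6684 = 0.5882 m/s
Q = A × v_mean = 2.54 × 0.5882 = 1.494 m³/s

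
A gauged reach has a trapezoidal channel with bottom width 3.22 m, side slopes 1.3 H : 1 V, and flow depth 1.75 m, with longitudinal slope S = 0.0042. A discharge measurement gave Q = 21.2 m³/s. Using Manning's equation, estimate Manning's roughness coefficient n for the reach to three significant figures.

0.0308

A = (b + z·y)·y = (3.22 + 1.3×1.75)×1.75 = 9.616 m²
P = b + 2y√(1+z²) = 3.22 + 2×1.75×√(1+1.3²) = 8.960 m
R = A/P = 9.616/8.960 = 1.073 m
n = (1/Q)·A·R^(2/3)·S^(1/2) = (1/21.2) × 9.616 × 1.048 × 0.06481 = 0.03081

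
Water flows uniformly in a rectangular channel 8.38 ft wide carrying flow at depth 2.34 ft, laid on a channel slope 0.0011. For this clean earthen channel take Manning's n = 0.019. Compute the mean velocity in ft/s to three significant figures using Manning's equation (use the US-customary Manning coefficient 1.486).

A = b·y = 8.38 × 2.34 = 19.61 ft²
P = b + 2y = 8.38 + 2×2.34 = 13.06 ft
R = A/P = 19.61/13.06 = 1.501 ft
Q = (1.486/n)·A·R^(2/3)·S^(1/2) = (1.486/0.019) × 19.61 × 1.501^(2/3) × 0.0011^(1/2) = 66.70 ft³/s
V = Q/A = 66.70/19.61 = 3.401 ft/s

3.40 ft/s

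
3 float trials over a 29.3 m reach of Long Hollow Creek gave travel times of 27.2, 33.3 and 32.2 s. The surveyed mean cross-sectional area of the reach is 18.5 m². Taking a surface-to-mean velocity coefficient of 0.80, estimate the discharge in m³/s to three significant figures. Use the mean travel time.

14.0 m³/s

t̄ = (27.2 + 33.3 + 32.2) / 3 = 30.9 s
v_surface = L / t̄ = 29.3 / 30.9 = 0.9482 m/s
v_mean = 0.80 × 0.9482 = 0.7586 m/s
Q = A × v_mean = 18.5 × 0.7586 = 14.03 m³/s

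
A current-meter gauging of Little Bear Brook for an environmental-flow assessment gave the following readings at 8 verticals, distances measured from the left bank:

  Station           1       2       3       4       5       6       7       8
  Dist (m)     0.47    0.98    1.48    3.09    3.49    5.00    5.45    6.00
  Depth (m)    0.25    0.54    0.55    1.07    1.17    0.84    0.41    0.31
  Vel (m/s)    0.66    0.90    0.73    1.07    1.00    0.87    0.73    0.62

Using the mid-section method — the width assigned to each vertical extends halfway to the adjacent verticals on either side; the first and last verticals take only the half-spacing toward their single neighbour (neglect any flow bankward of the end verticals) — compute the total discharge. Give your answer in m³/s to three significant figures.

w_1 = (0.98 − 0.47)/2 = 0.255 m; q_1 = 0.66 × 0.25 × 0.255 = 0.04208 m³/s
w_2 = (1.48 − 0.47)/2 = 0.505 m; q_2 = 0.90 × 0.54 × 0.505 = 0.2454 m³/s
w_3 = (3.09 − 0.98)/2 = 1.055 m; q_3 = 0.73 × 0.55 × 1.055 = 0.4236 m³/s
w_4 = (3.49 − 1.48)/2 = 1.005 m; q_4 = 1.07 × 1.07 × 1.005 = 1.151 m³/s
w_5 = (5.00 − 3.09)/2 = 0.955 m; q_5 = 1.00 × 1.17 × 0.955 = 1.117 m³/s
w_6 = (5.45 − 3.49)/2 = 0.98 m; q_6 = 0.87 × 0.84 × 0.98 = 0.7162 m³/s
w_7 = (6.00 − 5.00)/2 = 0.5 m; q_7 = 0.73 × 0.41 × 0.5 = 0.1497 m³/s
w_8 = (6.00 − 5.45)/2 = 0.275 m; q_8 = 0.62 × 0.31 × 0.275 = 0.05286 m³/s
Q = Σ qᵢ = 3.898 m³/s

3.90 m³/s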